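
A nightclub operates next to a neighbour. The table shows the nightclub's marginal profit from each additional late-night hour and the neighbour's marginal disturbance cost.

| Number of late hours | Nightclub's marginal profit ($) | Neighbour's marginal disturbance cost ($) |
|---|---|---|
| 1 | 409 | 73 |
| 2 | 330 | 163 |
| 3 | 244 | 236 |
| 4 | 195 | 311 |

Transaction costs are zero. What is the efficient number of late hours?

Bargaining reaches the level where marginal profit last exceeds marginal disturbance cost.
That holds through level 3 (244 ≥ 236) but not at 4 (195 < 311).

3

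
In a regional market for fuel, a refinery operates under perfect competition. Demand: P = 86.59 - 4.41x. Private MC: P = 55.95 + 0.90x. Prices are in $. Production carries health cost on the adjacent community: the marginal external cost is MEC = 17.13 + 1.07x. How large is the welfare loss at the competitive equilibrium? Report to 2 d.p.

Market equilibrium (private): 55.95 + 0.90x = 86.59 - 4.41x → x_m = 5.7702.
Social marginal cost = private MC + MEC = 73.08 + 1.97x.
Set SMC = demand: 73.08 + 1.97x = 86.59 - 4.41x → x* = 2.1176.
Between x* and x_m the wedge SMC − demand runs linearly from 0 to MEC(x_m), so the loss is a triangle.
DWL = ½ × 3.6526 × 23.3042 = 42.5605.

DWL = $42.56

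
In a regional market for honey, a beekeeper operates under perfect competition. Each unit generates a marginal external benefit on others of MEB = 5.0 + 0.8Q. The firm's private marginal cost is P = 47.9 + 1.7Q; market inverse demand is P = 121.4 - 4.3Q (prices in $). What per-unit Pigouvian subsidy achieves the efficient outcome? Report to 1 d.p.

subsidy = $17.1 per unit

Social marginal cost = private MC − MEB = 42.9 + 0.9Q.
Set SMC = demand: 42.9 + 0.9Q = 121.4 - 4.3Q → Q* = 15.0962.
The Pigouvian subsidy equals MEB at Q*: 5.0 + 0.8×15.0962 = 17.0770.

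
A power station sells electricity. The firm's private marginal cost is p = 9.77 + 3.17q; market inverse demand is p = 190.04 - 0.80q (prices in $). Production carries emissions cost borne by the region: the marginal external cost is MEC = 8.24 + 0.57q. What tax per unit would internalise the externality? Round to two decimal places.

Social marginal cost = private MC + MEC = 18.01 + 3.74q.
Set SMC = demand: 18.01 + 3.74q = 190.04 - 0.80q → q* = 37.8921.
The Pigouvian tax equals MEC at q*: 8.24 + 0.57×37.8921 = 29.8385.

tax = $29.84 per unit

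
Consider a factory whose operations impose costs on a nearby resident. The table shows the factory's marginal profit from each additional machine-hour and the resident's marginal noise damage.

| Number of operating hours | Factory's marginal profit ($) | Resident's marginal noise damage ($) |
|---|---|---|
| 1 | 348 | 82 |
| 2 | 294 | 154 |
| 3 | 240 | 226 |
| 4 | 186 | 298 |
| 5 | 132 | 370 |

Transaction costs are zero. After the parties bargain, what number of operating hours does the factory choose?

3

Bargaining reaches the level where marginal profit last exceeds marginal noise damage.
That holds through level 3 (240 ≥ 226) but not at 4 (186 < 298).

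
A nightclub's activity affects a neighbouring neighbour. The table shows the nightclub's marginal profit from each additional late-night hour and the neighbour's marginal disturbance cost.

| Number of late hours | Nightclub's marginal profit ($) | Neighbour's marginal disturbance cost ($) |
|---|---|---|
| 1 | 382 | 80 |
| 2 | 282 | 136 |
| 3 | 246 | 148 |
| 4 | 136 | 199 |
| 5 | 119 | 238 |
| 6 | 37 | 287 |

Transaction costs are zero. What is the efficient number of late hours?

Bargaining reaches the level where marginal profit last exceeds marginal disturbance cost.
That holds through level 3 (246 ≥ 148) but not at 4 (136 < 199).

3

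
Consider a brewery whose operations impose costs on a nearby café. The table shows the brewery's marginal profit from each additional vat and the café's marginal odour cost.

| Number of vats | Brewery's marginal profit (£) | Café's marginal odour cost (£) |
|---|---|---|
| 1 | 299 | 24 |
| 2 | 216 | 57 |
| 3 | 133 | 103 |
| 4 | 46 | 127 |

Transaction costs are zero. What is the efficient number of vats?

Bargaining reaches the level where marginal profit last exceeds marginal odour cost.
That holds through level 3 (133 ≥ 103) but not at 4 (46 < 127).

3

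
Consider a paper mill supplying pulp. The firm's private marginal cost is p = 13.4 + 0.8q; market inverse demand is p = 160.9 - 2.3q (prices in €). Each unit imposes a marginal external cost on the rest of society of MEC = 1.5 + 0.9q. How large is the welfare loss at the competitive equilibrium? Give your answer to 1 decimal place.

Market equilibrium (private): 13.4 + 0.8q = 160.9 - 2.3q → q_m = 47.5806.
Social marginal cost = private MC + MEC = 14.9 + 1.7q.
Set SMC = demand: 14.9 + 1.7q = 160.9 - 2.3q → q* = 36.5000.
The welfare-loss triangle has base |q_m − q*| and height MEC(q_m) (the vertical gap between SMC and demand is zero at q* and MEC at q_m).
DWL = ½ × 11.0806 × 44.3226 = 245.5605.

DWL = €245.6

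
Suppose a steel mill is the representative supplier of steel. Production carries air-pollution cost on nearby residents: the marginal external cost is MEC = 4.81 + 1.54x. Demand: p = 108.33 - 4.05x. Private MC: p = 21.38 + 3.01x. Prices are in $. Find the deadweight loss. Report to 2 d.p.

DWL = $32.87

Market equilibrium (private): 21.38 + 3.01x = 108.33 - 4.05x → x_m = 12.3159.
Social marginal cost = private MC + MEC = 26.19 + 4.55x.
Set SMC = demand: 26.19 + 4.55x = 108.33 - 4.05x → x* = 9.5512.
The welfare-loss triangle has base |x_m − x*| and height MEC(x_m) (the vertical gap between SMC and demand is zero at x* and MEC at x_m).
DWL = ½ × 2.7647 × 23.7764 = 32.8673.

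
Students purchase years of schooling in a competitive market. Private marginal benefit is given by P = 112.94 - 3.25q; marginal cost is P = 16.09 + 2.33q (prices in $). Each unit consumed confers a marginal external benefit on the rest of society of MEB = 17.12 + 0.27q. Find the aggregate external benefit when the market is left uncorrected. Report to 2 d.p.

Market equilibrium (private): 16.09 + 2.33q = 112.94 - 3.25q → q_m = 17.3566.
Total external benefit = ∫₀^{q_m} (17.12 + 0.27q) dq = 17.12×17.3566 + ½×0.27×17.3566² = 337.8140.

$337.81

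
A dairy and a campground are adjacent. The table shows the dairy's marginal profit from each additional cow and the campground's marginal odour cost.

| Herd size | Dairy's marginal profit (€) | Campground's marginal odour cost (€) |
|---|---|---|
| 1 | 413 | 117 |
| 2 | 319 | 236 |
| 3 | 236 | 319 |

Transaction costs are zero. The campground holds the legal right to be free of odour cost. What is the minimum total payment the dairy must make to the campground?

Efficient level: marginal profit ≥ marginal odour cost through level 2, so k* = 2.
With the campground holding the right, the dairy must at least compensate total damage at k*: 117 + 236 = 353.

€353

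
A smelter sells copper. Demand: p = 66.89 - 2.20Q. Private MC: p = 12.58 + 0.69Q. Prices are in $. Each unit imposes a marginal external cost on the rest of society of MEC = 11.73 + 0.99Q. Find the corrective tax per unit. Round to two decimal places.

Social marginal cost = private MC + MEC = 24.31 + 1.68Q.
Set SMC = demand: 24.31 + 1.68Q = 66.89 - 2.20Q → Q* = 10.9742.
The Pigouvian tax equals MEC at Q*: 11.73 + 0.99×10.9742 = 22.5945.

tax = $22.59 per unit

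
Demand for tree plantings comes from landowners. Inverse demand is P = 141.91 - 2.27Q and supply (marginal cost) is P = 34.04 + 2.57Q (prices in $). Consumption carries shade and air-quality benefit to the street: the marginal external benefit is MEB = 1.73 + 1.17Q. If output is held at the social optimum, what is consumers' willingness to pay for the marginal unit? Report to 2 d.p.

Social marginal benefit = demand + MEB = 143.64 - 1.10Q.
Set SMB = MC: 143.64 - 1.10Q = 34.04 + 2.57Q → Q* = 29.8638.
Consumer price on the demand curve at Q*: 141.91 − 2.27×29.8638 = 74.1192.

P = $74.12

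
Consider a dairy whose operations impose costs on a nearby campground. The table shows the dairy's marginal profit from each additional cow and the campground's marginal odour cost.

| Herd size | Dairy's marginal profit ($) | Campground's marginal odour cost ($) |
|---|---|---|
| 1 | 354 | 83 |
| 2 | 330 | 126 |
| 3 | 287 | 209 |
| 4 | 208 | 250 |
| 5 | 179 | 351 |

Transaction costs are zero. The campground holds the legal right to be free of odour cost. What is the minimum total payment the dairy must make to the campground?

$418

Efficient level: marginal profit ≥ marginal odour cost through level 3, so k* = 3.
With the campground holding the right, the dairy must at least compensate total damage at k*: 83 + 126 + 209 = 418.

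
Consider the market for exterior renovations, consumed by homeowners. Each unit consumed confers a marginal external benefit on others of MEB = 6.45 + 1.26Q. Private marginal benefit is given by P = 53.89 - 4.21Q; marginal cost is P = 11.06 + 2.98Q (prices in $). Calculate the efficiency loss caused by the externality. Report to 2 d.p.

Market equilibrium (private): 11.06 + 2.98Q = 53.89 - 4.21Q → Q_m = 5.9569.
Social marginal benefit = demand + MEB = 60.34 - 2.95Q.
Set SMB = MC: 60.34 - 2.95Q = 11.06 + 2.98Q → Q* = 8.3103.
Height of the DWL triangle at Q_m is SMB(Q_m) − MC(Q_m) = MEB(Q_m) = 13.9557.
DWL = ½ × 2.3534 × 13.9557 = 16.4217.

DWL = $16.42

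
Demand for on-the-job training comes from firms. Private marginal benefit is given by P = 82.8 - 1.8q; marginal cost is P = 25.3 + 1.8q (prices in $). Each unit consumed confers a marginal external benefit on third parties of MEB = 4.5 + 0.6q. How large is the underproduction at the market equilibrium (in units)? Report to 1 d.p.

Market equilibrium (private): 25.3 + 1.8q = 82.8 - 1.8q → q_m = 15.9722.
Social marginal benefit = demand + MEB = 87.3 - 1.2q.
Set SMB = MC: 87.3 - 1.2q = 25.3 + 1.8q → q* = 20.6667.
Gap = |15.9722 − 20.6667| = 4.6945.

4.7 units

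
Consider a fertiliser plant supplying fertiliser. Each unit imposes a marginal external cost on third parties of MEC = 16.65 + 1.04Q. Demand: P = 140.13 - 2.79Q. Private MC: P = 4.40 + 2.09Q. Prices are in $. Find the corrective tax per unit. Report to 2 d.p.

Social marginal cost = private MC + MEC = 21.05 + 3.13Q.
Set SMC = demand: 21.05 + 3.13Q = 140.13 - 2.79Q → Q* = 20.1149.
The Pigouvian tax equals MEC at Q*: 16.65 + 1.04×20.1149 = 37.5695.

tax = $37.57 per unit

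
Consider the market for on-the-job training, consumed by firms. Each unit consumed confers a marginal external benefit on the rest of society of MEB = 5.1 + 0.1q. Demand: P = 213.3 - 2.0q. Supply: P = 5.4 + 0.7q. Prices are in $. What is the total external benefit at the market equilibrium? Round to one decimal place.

$689.2

Market equilibrium (private): 5.4 + 0.7q = 213.3 - 2.0q → q_m = 77.0000.
Total external benefit = ∫₀^{q_m} (5.1 + 0.1q) dq = 5.1×77.0000 + ½×0.1×77.0000² = 689.1500.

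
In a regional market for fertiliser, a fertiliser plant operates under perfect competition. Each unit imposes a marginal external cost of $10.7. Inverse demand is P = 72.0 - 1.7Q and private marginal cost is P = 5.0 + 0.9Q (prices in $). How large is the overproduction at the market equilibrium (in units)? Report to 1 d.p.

Market equilibrium (private): 5.0 + 0.9Q = 72.0 - 1.7Q → Q_m = 25.7692.
Social marginal cost = private MC + MEC = 15.7 + 0.9Q.
Set SMC = demand: 15.7 + 0.9Q = 72.0 - 1.7Q → Q* = 21.6538.
Gap = |25.7692 − 21.6538| = 4.1154.

4.1 units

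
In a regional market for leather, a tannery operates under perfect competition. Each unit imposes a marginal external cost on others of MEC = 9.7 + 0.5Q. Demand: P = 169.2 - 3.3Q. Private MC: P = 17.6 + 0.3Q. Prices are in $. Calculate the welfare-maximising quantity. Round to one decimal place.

Q* = 34.6

Social marginal cost = private MC + MEC = 27.3 + 0.8Q.
Set SMC = demand: 27.3 + 0.8Q = 169.2 - 3.3Q → Q* = 34.6098.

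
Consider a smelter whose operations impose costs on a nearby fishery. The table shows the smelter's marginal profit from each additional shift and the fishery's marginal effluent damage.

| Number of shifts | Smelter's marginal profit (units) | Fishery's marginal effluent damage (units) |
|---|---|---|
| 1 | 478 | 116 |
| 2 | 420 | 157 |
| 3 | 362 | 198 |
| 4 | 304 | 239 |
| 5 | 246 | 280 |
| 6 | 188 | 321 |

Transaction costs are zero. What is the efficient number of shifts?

4

Bargaining reaches the level where marginal profit last exceeds marginal effluent damage.
That holds through level 4 (304 ≥ 239) but not at 5 (246 < 280).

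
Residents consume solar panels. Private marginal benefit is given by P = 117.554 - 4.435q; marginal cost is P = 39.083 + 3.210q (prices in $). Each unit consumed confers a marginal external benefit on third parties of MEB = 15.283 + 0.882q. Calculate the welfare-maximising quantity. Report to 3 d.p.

q* = 13.863

Social marginal benefit = demand + MEB = 132.837 - 3.553q.
Set SMB = MC: 132.837 - 3.553q = 39.083 + 3.210q → q* = 13.8628.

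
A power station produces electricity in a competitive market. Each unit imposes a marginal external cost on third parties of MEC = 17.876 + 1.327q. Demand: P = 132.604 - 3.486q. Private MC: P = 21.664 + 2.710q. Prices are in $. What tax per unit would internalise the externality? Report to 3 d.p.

Social marginal cost = private MC + MEC = 39.540 + 4.037q.
Set SMC = demand: 39.540 + 4.037q = 132.604 - 3.486q → q* = 12.3706.
The Pigouvian tax equals MEC at q*: 17.876 + 1.327×12.3706 = 34.2918.

tax = $34.292 per unit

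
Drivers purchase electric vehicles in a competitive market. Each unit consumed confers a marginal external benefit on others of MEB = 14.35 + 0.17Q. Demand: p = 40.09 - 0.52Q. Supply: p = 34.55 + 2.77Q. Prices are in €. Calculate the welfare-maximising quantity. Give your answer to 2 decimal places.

Q* = 6.38

Social marginal benefit = demand + MEB = 54.44 - 0.35Q.
Set SMB = MC: 54.44 - 0.35Q = 34.55 + 2.77Q → Q* = 6.3750.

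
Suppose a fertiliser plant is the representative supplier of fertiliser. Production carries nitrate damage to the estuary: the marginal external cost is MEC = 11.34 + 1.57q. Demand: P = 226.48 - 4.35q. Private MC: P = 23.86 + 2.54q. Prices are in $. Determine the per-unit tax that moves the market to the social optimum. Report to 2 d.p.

Social marginal cost = private MC + MEC = 35.20 + 4.11q.
Set SMC = demand: 35.20 + 4.11q = 226.48 - 4.35q → q* = 22.6099.
The Pigouvian tax equals MEC at q*: 11.34 + 1.57×22.6099 = 46.8375.

tax = $46.84 per unit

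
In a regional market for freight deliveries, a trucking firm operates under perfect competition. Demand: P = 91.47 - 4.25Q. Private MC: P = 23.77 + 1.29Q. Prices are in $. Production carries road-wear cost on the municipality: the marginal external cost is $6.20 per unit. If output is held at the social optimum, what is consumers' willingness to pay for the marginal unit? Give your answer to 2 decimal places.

Social marginal cost = private MC + MEC = 29.97 + 1.29Q.
Set SMC = demand: 29.97 + 1.29Q = 91.47 - 4.25Q → Q* = 11.1011.
Consumer price on the demand curve at Q*: 91.47 − 4.25×11.1011 = 44.2903.

P = $44.29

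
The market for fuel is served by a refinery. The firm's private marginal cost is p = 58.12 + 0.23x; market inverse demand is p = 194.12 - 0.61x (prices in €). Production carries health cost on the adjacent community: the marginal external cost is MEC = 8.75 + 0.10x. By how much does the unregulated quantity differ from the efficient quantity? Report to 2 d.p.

Market equilibrium (private): 58.12 + 0.23x = 194.12 - 0.61x → x_m = 161.9048.
Social marginal cost = private MC + MEC = 66.87 + 0.33x.
Set SMC = demand: 66.87 + 0.33x = 194.12 - 0.61x → x* = 135.3723.
Gap = |161.9048 − 135.3723| = 26.5325.

26.53 units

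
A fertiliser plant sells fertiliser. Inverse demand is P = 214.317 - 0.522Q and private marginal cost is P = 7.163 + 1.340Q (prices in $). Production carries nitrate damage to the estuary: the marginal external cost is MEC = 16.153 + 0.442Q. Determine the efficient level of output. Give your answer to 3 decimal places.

Q* = 82.900

Social marginal cost = private MC + MEC = 23.316 + 1.782Q.
Set SMC = demand: 23.316 + 1.782Q = 214.317 - 0.522Q → Q* = 82.8997.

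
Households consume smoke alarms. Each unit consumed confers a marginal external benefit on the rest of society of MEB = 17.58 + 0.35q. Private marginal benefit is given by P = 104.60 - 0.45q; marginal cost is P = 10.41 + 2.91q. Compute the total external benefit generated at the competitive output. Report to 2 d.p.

Market equilibrium (private): 10.41 + 2.91q = 104.60 - 0.45q → q_m = 28.0327.
Total external benefit = ∫₀^{q_m} (17.58 + 0.35q) dq = 17.58×28.0327 + ½×0.35×28.0327² = 630.3355.

630.34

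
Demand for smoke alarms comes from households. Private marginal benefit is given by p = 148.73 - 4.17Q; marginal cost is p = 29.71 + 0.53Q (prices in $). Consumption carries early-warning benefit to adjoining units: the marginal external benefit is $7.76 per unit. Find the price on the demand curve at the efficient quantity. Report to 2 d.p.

P = $36.25

Social marginal benefit = demand + MEB = 156.49 - 4.17Q.
Set SMB = MC: 156.49 - 4.17Q = 29.71 + 0.53Q → Q* = 26.9745.
Consumer price on the demand curve at Q*: 148.73 − 4.17×26.9745 = 36.2463.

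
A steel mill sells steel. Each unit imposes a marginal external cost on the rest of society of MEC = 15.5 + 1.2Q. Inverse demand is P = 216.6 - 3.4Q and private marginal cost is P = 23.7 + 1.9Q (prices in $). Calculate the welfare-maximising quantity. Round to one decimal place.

Social marginal cost = private MC + MEC = 39.2 + 3.1Q.
Set SMC = demand: 39.2 + 3.1Q = 216.6 - 3.4Q → Q* = 27.2923.

Q* = 27.3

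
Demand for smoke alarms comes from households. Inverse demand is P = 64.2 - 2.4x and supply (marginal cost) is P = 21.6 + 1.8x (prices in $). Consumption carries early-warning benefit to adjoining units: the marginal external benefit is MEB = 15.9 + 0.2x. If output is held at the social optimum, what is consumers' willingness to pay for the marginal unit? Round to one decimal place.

Social marginal benefit = demand + MEB = 80.1 - 2.2x.
Set SMB = MC: 80.1 - 2.2x = 21.6 + 1.8x → x* = 14.6250.
Consumer price on the demand curve at x*: 64.2 − 2.4×14.6250 = 29.1000.

P = $29.1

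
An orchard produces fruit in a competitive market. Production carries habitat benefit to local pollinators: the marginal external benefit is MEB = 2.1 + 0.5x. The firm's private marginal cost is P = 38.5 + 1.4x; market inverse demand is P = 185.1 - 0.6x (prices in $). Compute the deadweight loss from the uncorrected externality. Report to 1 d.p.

Market equilibrium (private): 38.5 + 1.4x = 185.1 - 0.6x → x_m = 73.3000.
Social marginal cost = private MC − MEB = 36.4 + 0.9x.
Set SMC = demand: 36.4 + 0.9x = 185.1 - 0.6x → x* = 99.1333.
Height of the DWL triangle at x_m is demand(x_m) − SMC(x_m) = MEB(x_m) = 38.7500.
DWL = ½ × 25.8333 × 38.7500 = 500.5202.

DWL = $500.5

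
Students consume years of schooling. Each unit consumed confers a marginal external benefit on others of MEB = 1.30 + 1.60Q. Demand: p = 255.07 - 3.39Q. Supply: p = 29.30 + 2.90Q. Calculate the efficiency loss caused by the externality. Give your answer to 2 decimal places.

Market equilibrium (private): 29.30 + 2.90Q = 255.07 - 3.39Q → Q_m = 35.8935.
Social marginal benefit = demand + MEB = 256.37 - 1.79Q.
Set SMB = MC: 256.37 - 1.79Q = 29.30 + 2.90Q → Q* = 48.4158.
Between Q* and Q_m the wedge SMB − MC runs linearly from 0 to MEB(Q_m), so the loss is a triangle.
DWL = ½ × 12.5223 × 58.7296 = 367.7148.

DWL = 367.71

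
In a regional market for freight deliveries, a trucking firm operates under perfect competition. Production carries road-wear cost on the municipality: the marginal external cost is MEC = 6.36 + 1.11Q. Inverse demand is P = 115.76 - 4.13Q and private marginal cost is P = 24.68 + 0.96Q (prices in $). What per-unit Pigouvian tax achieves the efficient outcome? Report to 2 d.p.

tax = $21.53 per unit

Social marginal cost = private MC + MEC = 31.04 + 2.07Q.
Set SMC = demand: 31.04 + 2.07Q = 115.76 - 4.13Q → Q* = 13.6645.
The Pigouvian tax equals MEC at Q*: 6.36 + 1.11×13.6645 = 21.5276.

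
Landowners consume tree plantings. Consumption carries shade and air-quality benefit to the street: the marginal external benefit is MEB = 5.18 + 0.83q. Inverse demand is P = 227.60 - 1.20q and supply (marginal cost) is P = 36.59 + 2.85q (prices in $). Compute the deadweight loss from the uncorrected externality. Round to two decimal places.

DWL = $305.08

Market equilibrium (private): 36.59 + 2.85q = 227.60 - 1.20q → q_m = 47.1630.
Social marginal benefit = demand + MEB = 232.78 - 0.37q.
Set SMB = MC: 232.78 - 0.37q = 36.59 + 2.85q → q* = 60.9286.
Between q* and q_m the wedge SMB − MC runs linearly from 0 to MEB(q_m), so the loss is a triangle.
DWL = ½ × 13.7656 × 44.3253 = 305.0822.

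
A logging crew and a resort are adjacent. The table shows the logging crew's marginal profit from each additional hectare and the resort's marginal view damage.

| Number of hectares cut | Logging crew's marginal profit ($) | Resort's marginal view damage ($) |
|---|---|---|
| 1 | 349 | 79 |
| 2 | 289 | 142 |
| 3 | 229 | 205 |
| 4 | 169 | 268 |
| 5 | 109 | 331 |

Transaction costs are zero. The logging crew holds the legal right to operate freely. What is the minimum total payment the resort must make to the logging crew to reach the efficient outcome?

$278

Left alone the logging crew would choose level 5 (marginal profit stays positive).
Efficient level: k* = 3 (marginal profit ≥ marginal view damage through 3).
The resort must at least cover the logging crew's forgone profit from cutting 5→3: 169 + 109 = 278.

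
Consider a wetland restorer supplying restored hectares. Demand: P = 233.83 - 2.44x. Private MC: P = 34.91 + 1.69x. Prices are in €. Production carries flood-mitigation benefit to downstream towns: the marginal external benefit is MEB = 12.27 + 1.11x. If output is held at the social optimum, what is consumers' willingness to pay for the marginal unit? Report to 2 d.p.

P = €63.20

Social marginal cost = private MC − MEB = 22.64 + 0.58x.
Set SMC = demand: 22.64 + 0.58x = 233.83 - 2.44x → x* = 69.9305.
Consumer price on the demand curve at x*: 233.83 − 2.44×69.9305 = 63.1996.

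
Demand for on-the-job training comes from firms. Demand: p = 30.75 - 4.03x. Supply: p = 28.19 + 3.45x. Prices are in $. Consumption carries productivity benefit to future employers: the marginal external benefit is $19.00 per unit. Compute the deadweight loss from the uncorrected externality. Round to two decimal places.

DWL = $24.13

Market equilibrium (private): 28.19 + 3.45x = 30.75 - 4.03x → x_m = 0.3422.
Social marginal benefit = demand + MEB = 49.75 - 4.03x.
Set SMB = MC: 49.75 - 4.03x = 28.19 + 3.45x → x* = 2.8824.
Height of the DWL triangle at x_m is SMB(x_m) − MC(x_m) = MEB(x_m) = 19.0000.
DWL = ½ × 2.5402 × 19.0000 = 24.1319.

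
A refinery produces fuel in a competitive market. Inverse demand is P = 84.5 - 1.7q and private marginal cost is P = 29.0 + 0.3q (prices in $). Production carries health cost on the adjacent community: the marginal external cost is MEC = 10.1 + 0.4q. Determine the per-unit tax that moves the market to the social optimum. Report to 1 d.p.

Social marginal cost = private MC + MEC = 39.1 + 0.7q.
Set SMC = demand: 39.1 + 0.7q = 84.5 - 1.7q → q* = 18.9167.
The Pigouvian tax equals MEC at q*: 10.1 + 0.4×18.9167 = 17.6667.

tax = $17.7 per unit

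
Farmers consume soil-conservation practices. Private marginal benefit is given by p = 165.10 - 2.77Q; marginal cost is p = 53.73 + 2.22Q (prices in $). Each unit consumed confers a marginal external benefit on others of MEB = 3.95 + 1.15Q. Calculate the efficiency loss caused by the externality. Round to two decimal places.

Market equilibrium (private): 53.73 + 2.22Q = 165.10 - 2.77Q → Q_m = 22.3186.
Social marginal benefit = demand + MEB = 169.05 - 1.62Q.
Set SMB = MC: 169.05 - 1.62Q = 53.73 + 2.22Q → Q* = 30.0313.
Between Q* and Q_m the wedge SMB − MC runs linearly from 0 to MEB(Q_m), so the loss is a triangle.
DWL = ½ × 7.7127 × 29.6164 = 114.2112.

DWL = $114.21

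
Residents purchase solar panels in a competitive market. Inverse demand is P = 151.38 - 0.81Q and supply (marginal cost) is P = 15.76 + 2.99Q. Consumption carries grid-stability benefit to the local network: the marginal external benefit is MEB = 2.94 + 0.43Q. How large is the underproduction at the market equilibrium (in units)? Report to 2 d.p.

5.43 units

Market equilibrium (private): 15.76 + 2.99Q = 151.38 - 0.81Q → Q_m = 35.6895.
Social marginal benefit = demand + MEB = 154.32 - 0.38Q.
Set SMB = MC: 154.32 - 0.38Q = 15.76 + 2.99Q → Q* = 41.1157.
Gap = |35.6895 − 41.1157| = 5.4262.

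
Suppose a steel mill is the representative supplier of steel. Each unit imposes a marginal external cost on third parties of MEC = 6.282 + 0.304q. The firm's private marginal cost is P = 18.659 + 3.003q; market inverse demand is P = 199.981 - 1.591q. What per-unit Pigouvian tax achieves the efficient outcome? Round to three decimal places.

Social marginal cost = private MC + MEC = 24.941 + 3.307q.
Set SMC = demand: 24.941 + 3.307q = 199.981 - 1.591q → q* = 35.7370.
The Pigouvian tax equals MEC at q*: 6.282 + 0.304×35.7370 = 17.1460.

tax = 17.146 per unit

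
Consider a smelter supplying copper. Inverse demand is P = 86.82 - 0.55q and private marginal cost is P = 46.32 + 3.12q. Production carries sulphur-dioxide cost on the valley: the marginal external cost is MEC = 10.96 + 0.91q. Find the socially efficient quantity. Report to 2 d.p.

q* = 6.45

Social marginal cost = private MC + MEC = 57.28 + 4.03q.
Set SMC = demand: 57.28 + 4.03q = 86.82 - 0.55q → q* = 6.4498.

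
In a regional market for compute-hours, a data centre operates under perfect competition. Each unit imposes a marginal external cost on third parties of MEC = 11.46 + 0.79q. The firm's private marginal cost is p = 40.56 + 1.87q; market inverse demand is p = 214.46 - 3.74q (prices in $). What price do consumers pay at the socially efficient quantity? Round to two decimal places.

P = $119.53

Social marginal cost = private MC + MEC = 52.02 + 2.66q.
Set SMC = demand: 52.02 + 2.66q = 214.46 - 3.74q → q* = 25.3813.
Consumer price on the demand curve at q*: 214.46 − 3.74×25.3813 = 119.5339.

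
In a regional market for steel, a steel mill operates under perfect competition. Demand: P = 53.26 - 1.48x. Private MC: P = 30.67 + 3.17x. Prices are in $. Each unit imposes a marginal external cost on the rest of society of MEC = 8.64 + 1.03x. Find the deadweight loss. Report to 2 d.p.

Market equilibrium (private): 30.67 + 3.17x = 53.26 - 1.48x → x_m = 4.8581.
Social marginal cost = private MC + MEC = 39.31 + 4.20x.
Set SMC = demand: 39.31 + 4.20x = 53.26 - 1.48x → x* = 2.4560.
The loss is the area between SMC and demand from x* to x_m; with linear curves that's a triangle of height MEC(x_m).
DWL = ½ × 2.4021 × 13.6438 = 16.3869.

DWL = $16.39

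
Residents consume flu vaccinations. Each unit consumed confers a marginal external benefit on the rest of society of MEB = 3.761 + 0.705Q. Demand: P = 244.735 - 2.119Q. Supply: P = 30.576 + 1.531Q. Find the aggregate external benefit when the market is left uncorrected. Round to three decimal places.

Market equilibrium (private): 30.576 + 1.531Q = 244.735 - 2.119Q → Q_m = 58.6737.
Total external benefit = ∫₀^{Q_m} (3.761 + 0.705Q) dQ = 3.761×58.6737 + ½×0.705×58.6737² = 1434.1894.

1434.189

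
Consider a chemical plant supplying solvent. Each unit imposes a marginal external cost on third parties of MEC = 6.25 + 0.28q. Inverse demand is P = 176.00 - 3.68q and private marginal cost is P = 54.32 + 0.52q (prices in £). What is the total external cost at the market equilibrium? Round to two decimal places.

£298.58

Market equilibrium (private): 54.32 + 0.52q = 176.00 - 3.68q → q_m = 28.9714.
Total external cost = ∫₀^{q_m} (6.25 + 0.28q) dq = 6.25×28.9714 + ½×0.28×28.9714² = 298.5791.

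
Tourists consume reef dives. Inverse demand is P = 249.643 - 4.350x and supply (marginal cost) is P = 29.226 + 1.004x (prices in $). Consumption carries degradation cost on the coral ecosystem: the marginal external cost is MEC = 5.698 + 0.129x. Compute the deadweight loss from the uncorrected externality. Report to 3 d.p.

Market equilibrium (private): 29.226 + 1.004x = 249.643 - 4.350x → x_m = 41.1687.
Social marginal benefit = demand − MEC = 243.945 - 4.479x.
Set SMB = MC: 243.945 - 4.479x = 29.226 + 1.004x → x* = 39.1609.
Between x* and x_m the wedge MC − SMB runs linearly from 0 to MEC(x_m), so the loss is a triangle.
DWL = ½ × 2.0078 × 11.0088 = 11.0517.

DWL = $11.052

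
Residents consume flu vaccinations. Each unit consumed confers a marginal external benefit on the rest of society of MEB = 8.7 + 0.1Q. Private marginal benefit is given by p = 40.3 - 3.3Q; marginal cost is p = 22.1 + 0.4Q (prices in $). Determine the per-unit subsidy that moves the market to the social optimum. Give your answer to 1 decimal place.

Social marginal benefit = demand + MEB = 49.0 - 3.2Q.
Set SMB = MC: 49.0 - 3.2Q = 22.1 + 0.4Q → Q* = 7.4722.
The Pigouvian subsidy equals MEB at Q*: 8.7 + 0.1×7.4722 = 9.4472.

subsidy = $9.4 per unit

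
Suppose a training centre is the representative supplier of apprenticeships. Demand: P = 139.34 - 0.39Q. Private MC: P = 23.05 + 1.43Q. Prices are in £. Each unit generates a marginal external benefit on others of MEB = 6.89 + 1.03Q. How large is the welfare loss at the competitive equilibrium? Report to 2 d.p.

DWL = £3345.35

Market equilibrium (private): 23.05 + 1.43Q = 139.34 - 0.39Q → Q_m = 63.8956.
Social marginal cost = private MC − MEB = 16.16 + 0.40Q.
Set SMC = demand: 16.16 + 0.40Q = 139.34 - 0.39Q → Q* = 155.9241.
The welfare-loss triangle has base |Q_m − Q*| and height MEB(Q_m) (the vertical gap between SMC and demand is zero at Q* and MEB at Q_m).
DWL = ½ × 92.0285 × 72.7025 = 3345.3510.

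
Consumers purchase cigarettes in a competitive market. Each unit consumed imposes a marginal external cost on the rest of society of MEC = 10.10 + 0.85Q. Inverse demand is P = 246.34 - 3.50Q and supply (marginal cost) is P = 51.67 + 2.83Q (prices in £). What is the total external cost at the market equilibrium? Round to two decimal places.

£712.57

Market equilibrium (private): 51.67 + 2.83Q = 246.34 - 3.50Q → Q_m = 30.7536.
Total external cost = ∫₀^{Q_m} (10.10 + 0.85Q) dQ = 10.10×30.7536 + ½×0.85×30.7536² = 712.5695.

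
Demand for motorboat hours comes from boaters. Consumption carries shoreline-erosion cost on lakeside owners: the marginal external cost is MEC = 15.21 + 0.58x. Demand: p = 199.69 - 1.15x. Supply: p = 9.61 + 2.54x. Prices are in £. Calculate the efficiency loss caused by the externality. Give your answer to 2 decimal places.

Market equilibrium (private): 9.61 + 2.54x = 199.69 - 1.15x → x_m = 51.5122.
Social marginal benefit = demand − MEC = 184.48 - 1.73x.
Set SMB = MC: 184.48 - 1.73x = 9.61 + 2.54x → x* = 40.9532.
Height of the DWL triangle at x_m is MC(x_m) − SMB(x_m) = MEC(x_m) = 45.0871.
DWL = ½ × 10.5590 × 45.0871 = 238.0373.

DWL = £238.04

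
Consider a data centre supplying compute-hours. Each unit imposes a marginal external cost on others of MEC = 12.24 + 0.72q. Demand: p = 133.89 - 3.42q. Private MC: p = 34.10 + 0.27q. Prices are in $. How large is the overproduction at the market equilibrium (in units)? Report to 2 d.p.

7.19 units

Market equilibrium (private): 34.10 + 0.27q = 133.89 - 3.42q → q_m = 27.0434.
Social marginal cost = private MC + MEC = 46.34 + 0.99q.
Set SMC = demand: 46.34 + 0.99q = 133.89 - 3.42q → q* = 19.8526.
Gap = |27.0434 − 19.8526| = 7.1908.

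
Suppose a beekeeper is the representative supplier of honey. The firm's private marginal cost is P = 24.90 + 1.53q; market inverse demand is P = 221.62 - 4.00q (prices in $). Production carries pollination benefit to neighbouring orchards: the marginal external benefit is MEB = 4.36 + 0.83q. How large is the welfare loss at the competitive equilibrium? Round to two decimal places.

DWL = $122.15

Market equilibrium (private): 24.90 + 1.53q = 221.62 - 4.00q → q_m = 35.5732.
Social marginal cost = private MC − MEB = 20.54 + 0.70q.
Set SMC = demand: 20.54 + 0.70q = 221.62 - 4.00q → q* = 42.7830.
The welfare-loss triangle has base |q_m − q*| and height MEB(q_m) (the vertical gap between SMC and demand is zero at q* and MEB at q_m).
DWL = ½ × 7.2098 × 33.8858 = 122.1549.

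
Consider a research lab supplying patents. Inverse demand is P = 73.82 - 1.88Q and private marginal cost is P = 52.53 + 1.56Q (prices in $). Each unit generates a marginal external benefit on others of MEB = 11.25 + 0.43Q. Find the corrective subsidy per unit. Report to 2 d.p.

subsidy = $15.90 per unit

Social marginal cost = private MC − MEB = 41.28 + 1.13Q.
Set SMC = demand: 41.28 + 1.13Q = 73.82 - 1.88Q → Q* = 10.8106.
The Pigouvian subsidy equals MEB at Q*: 11.25 + 0.43×10.8106 = 15.8986.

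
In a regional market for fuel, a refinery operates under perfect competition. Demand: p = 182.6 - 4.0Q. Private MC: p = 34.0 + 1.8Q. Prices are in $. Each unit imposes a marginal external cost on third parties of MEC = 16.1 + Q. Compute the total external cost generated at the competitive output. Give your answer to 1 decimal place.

$740.7

Market equilibrium (private): 34.0 + 1.8Q = 182.6 - 4.0Q → Q_m = 25.6207.
Total external cost = ∫₀^{Q_m} (16.1 + 1.0Q) dQ = 16.1×25.6207 + ½×1.0×25.6207² = 740.7034.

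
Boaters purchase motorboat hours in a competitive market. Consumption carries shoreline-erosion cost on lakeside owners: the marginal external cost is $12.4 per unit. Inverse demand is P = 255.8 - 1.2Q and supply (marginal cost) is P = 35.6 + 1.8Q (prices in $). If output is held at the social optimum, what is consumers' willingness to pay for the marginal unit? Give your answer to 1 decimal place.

Social marginal benefit = demand − MEC = 243.4 - 1.2Q.
Set SMB = MC: 243.4 - 1.2Q = 35.6 + 1.8Q → Q* = 69.2667.
Consumer price on the demand curve at Q*: 255.8 − 1.2×69.2667 = 172.6800.

P = $172.7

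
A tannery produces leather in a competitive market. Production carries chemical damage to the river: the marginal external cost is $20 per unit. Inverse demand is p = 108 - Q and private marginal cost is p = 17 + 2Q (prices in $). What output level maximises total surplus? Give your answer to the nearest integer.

Social marginal cost = private MC + MEC = 37 + 2Q.
Set SMC = demand: 37 + 2Q = 108 - Q → Q* = 23.6667.

Q* = 24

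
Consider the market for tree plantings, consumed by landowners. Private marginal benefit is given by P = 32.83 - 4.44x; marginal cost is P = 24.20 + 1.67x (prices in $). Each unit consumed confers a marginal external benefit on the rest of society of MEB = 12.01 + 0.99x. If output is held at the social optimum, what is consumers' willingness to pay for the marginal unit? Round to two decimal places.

P = $14.93

Social marginal benefit = demand + MEB = 44.84 - 3.45x.
Set SMB = MC: 44.84 - 3.45x = 24.20 + 1.67x → x* = 4.0313.
Consumer price on the demand curve at x*: 32.83 − 4.44×4.0313 = 14.9310.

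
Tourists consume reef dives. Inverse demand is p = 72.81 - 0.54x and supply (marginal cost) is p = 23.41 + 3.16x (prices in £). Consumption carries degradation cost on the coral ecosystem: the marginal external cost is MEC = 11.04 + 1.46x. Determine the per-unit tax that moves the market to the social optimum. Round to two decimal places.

Social marginal benefit = demand − MEC = 61.77 - 2.00x.
Set SMB = MC: 61.77 - 2.00x = 23.41 + 3.16x → x* = 7.4341.
The Pigouvian tax equals MEC at x*: 11.04 + 1.46×7.4341 = 21.8938.

tax = £21.89 per unit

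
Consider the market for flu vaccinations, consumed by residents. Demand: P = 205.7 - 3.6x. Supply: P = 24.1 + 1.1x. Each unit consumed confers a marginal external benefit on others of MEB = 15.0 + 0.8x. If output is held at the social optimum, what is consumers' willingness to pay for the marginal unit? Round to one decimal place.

P = 24.2

Social marginal benefit = demand + MEB = 220.7 - 2.8x.
Set SMB = MC: 220.7 - 2.8x = 24.1 + 1.1x → x* = 50.4103.
Consumer price on the demand curve at x*: 205.7 − 3.6×50.4103 = 24.2229.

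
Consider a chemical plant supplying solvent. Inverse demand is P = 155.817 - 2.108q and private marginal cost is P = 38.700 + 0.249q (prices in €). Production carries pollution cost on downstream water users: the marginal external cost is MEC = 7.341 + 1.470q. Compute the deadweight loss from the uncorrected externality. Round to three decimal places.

DWL = €844.207

Market equilibrium (private): 38.700 + 0.249q = 155.817 - 2.108q → q_m = 49.6890.
Social marginal cost = private MC + MEC = 46.041 + 1.719q.
Set SMC = demand: 46.041 + 1.719q = 155.817 - 2.108q → q* = 28.6846.
The welfare-loss triangle has base |q_m − q*| and height MEC(q_m) (the vertical gap between SMC and demand is zero at q* and MEC at q_m).
DWL = ½ × 21.0044 × 80.3838 = 844.2067.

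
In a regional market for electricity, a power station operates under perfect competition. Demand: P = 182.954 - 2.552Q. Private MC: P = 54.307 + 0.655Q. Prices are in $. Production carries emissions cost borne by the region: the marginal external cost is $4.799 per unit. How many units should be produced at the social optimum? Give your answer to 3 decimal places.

Q* = 38.618

Social marginal cost = private MC + MEC = 59.106 + 0.655Q.
Set SMC = demand: 59.106 + 0.655Q = 182.954 - 2.552Q → Q* = 38.6180.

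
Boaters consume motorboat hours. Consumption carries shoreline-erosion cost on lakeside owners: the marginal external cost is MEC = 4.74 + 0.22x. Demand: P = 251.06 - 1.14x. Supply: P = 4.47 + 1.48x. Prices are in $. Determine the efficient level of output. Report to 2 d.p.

x* = 85.16

Social marginal benefit = demand − MEC = 246.32 - 1.36x.
Set SMB = MC: 246.32 - 1.36x = 4.47 + 1.48x → x* = 85.1585.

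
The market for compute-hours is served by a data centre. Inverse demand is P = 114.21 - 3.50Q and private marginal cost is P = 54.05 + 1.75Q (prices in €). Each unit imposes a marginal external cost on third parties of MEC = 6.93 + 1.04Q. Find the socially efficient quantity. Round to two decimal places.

Social marginal cost = private MC + MEC = 60.98 + 2.79Q.
Set SMC = demand: 60.98 + 2.79Q = 114.21 - 3.50Q → Q* = 8.4626.

Q* = 8.46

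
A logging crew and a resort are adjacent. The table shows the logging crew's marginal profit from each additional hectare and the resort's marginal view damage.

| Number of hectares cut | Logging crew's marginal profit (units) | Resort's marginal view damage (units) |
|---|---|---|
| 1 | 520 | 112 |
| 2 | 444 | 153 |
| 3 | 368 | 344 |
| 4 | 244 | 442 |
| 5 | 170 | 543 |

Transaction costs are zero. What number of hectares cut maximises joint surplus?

Bargaining reaches the level where marginal profit last exceeds marginal view damage.
That holds through level 3 (368 ≥ 344) but not at 4 (244 < 442).

3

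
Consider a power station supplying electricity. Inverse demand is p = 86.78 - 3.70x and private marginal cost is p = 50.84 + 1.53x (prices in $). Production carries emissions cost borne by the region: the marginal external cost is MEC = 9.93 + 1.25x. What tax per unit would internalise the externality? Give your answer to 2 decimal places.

tax = $14.95 per unit

Social marginal cost = private MC + MEC = 60.77 + 2.78x.
Set SMC = demand: 60.77 + 2.78x = 86.78 - 3.70x → x* = 4.0139.
The Pigouvian tax equals MEC at x*: 9.93 + 1.25×4.0139 = 14.9474.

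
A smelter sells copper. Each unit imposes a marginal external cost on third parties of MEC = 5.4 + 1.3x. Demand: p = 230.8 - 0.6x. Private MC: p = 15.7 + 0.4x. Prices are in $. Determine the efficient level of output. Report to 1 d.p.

x* = 91.2

Social marginal cost = private MC + MEC = 21.1 + 1.7x.
Set SMC = demand: 21.1 + 1.7x = 230.8 - 0.6x → x* = 91.1739.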